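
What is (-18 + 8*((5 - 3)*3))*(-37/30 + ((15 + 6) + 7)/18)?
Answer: 29/3 ≈ 9.6667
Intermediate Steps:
(-18 + 8*((5 - 3)*3))*(-37/30 + ((15 + 6) + 7)/18) = (-18 + 8*(2*3))*(-37*1/30 + (21 + 7)*(1/18)) = (-18 + 8*6)*(-37/30 + 28*(1/18)) = (-18 + 48)*(-37/30 + 14/9) = 30*(29/90) = 29/3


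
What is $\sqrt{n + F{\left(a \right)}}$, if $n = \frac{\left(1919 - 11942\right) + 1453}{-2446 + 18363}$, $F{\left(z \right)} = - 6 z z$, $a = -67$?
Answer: $\frac{2 i \sqrt{1705972313254}}{15917} \approx 164.12 i$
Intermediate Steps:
$F{\left(z \right)} = - 6 z^{2}$
$n = - \frac{8570}{15917}$ ($n = \frac{\left(1919 - 11942\right) + 1453}{15917} = \left(-10023 + 1453\right) \frac{1}{15917} = \left(-8570\right) \frac{1}{15917} = - \frac{8570}{15917} \approx -0.53842$)
$\sqrt{n + F{\left(a \right)}} = \sqrt{- \frac{8570}{15917} - 6 \left(-67\right)^{2}} = \sqrt{- \frac{8570}{15917} - 26934} = \sqrt{- \frac{428717048}{15917}} = \frac{2 i \sqrt{1705972313254}}{15917}$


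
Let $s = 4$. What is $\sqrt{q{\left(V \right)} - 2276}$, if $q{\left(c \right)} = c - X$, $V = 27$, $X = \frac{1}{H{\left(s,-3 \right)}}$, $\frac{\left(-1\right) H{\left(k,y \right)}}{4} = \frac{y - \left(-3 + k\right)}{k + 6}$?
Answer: $\frac{i \sqrt{35994}}{4} \approx 47.43 i$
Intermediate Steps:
$H{\left(k,y \right)} = - \frac{4 \left(3 + y - k\right)}{6 + k}$ ($H{\left(k,y \right)} = - 4 \frac{y - \left(-3 + k\right)}{k + 6} = - 4 \frac{3 + y - k}{6 + k} = - \frac{4 \left(3 + y - k\right)}{6 + k}$)
$X = \frac{5}{8}$ ($X = \frac{1}{4 \frac{1}{6 + 4} \left(-3 + 4 - -3\right)} = \frac{1}{4 \cdot \frac{1}{10} \left(-3 + 4 + 3\right)} = \frac{1}{4 \cdot \frac{1}{10} \cdot 4} = \frac{1}{\frac{8}{5}} = \frac{5}{8} \approx 0.625$)
$q{\left(c \right)} = - \frac{5}{8} + c$ ($q{\left(c \right)} = c - \frac{5}{8} = - \frac{5}{8} + c$)
$\sqrt{q{\left(V \right)} - 2276} = \sqrt{\left(- \frac{5}{8} + 27\right) - 2276} = \sqrt{\frac{211}{8} - 2276} = \sqrt{- \frac{17997}{8}} = \frac{i \sqrt{35994}}{4}$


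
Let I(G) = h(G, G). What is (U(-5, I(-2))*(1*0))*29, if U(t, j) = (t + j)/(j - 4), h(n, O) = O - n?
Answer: 0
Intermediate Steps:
I(G) = 0 (I(G) = G - G = 0)
U(t, j) = (j + t)/(-4 + j)
(U(-5, I(-2))*(1*0))*29 = (((0 - 5)/(-4 + 0))*(1*0))*29 = ((-5/(-4))*0)*29 = (-1/4*(-5)*0)*29 = ((5/4)*0)*29 = 0*29 = 0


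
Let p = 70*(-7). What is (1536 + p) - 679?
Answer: 367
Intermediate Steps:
p = -490
(1536 + p) - 679 = (1536 - 490) - 679 = 1046 - 679 = 367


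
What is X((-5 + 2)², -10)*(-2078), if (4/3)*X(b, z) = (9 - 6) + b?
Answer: -18702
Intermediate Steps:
X(b, z) = 9/4 + 3*b/4 (X(b, z) = 3*((9 - 6) + b)/4 = 3*(3 + b)/4 = 9/4 + 3*b/4)
X((-5 + 2)², -10)*(-2078) = (9/4 + 3*(-5 + 2)²/4)*(-2078) = (9/4 + (¾)*(-3)²)*(-2078) = (9/4 + (¾)*9)*(-2078) = (9/4 + 27/4)*(-2078) = 9*(-2078) = -18702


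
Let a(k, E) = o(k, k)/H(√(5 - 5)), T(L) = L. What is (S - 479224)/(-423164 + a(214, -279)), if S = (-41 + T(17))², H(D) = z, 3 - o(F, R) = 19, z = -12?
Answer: 179493/158686 ≈ 1.1311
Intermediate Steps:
o(F, R) = -16 (o(F, R) = 3 - 1*19 = 3 - 19 = -16)
H(D) = -12
S = 576 (S = (-41 + 17)² = (-24)² = 576)
a(k, E) = 4/3 (a(k, E) = -16/(-12) = -16*(-1/12) = 4/3)
(S - 479224)/(-423164 + a(214, -279)) = (576 - 479224)/(-423164 + 4/3) = -478648/(-1269488/3) = -478648*(-3/1269488) = 179493/158686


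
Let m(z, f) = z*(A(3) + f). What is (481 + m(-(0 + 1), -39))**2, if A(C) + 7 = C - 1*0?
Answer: 274576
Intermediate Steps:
A(C) = -7 + C (A(C) = -7 + (C - 1*0) = -7 + (C + 0) = -7 + C)
m(z, f) = z*(-4 + f) (m(z, f) = z*((-7 + 3) + f) = z*(-4 + f))
(481 + m(-(0 + 1), -39))**2 = (481 + (-(0 + 1))*(-4 - 39))**2 = (481 - 1*1*(-43))**2 = (481 - 1*(-43))**2 = (481 + 43)**2 = 524**2 = 274576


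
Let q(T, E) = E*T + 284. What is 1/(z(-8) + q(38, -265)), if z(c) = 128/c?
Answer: -1/9802 ≈ -0.00010202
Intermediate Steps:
q(T, E) = 284 + E*T
1/(z(-8) + q(38, -265)) = 1/(128/(-8) + (284 - 265*38)) = 1/(128*(-⅛) + (284 - 10070)) = 1/(-16 - 9786) = 1/(-9802) = -1/9802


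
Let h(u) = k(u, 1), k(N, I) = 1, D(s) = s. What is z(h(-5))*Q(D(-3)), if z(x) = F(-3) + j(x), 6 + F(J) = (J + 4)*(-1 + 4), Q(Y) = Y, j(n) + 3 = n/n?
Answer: 15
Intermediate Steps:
j(n) = -2 (j(n) = -3 + n/n = -3 + 1 = -2)
h(u) = 1
F(J) = 6 + 3*J (F(J) = -6 + (J + 4)*(-1 + 4) = -6 + (4 + J)*3 = -6 + (12 + 3*J) = 6 + 3*J)
z(x) = -5 (z(x) = (6 + 3*(-3)) - 2 = (6 - 9) - 2 = -3 - 2 = -5)
z(h(-5))*Q(D(-3)) = -5*(-3) = 15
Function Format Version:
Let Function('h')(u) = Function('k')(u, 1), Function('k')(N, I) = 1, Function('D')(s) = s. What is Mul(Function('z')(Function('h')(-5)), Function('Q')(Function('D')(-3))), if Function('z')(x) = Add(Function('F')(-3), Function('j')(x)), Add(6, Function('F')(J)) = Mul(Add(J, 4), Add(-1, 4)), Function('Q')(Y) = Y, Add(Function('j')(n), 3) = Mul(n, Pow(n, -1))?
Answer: 15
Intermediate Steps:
Function('j')(n) = -2 (Function('j')(n) = Add(-3, Mul(n, Pow(n, -1))) = Add(-3, 1) = -2)
Function('h')(u) = 1
Function('F')(J) = Add(6, Mul(3, J)) (Function('F')(J) = Add(-6, Mul(Add(J, 4), Add(-1, 4))) = Add(-6, Mul(Add(4, J), 3)) = Add(-6, Add(12, Mul(3, J))) = Add(6, Mul(3, J)))
Function('z')(x) = -5 (Function('z')(x) = Add(Add(6, Mul(3, -3)), -2) = Add(Add(6, -9), -2) = Add(-3, -2) = -5)
Mul(Function('z')(Function('h')(-5)), Function('Q')(Function('D')(-3))) = Mul(-5, -3) = 15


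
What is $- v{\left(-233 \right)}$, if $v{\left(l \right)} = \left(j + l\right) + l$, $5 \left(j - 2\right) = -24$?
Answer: $\frac{2344}{5} \approx 468.8$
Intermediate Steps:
$j = - \frac{14}{5}$ ($j = 2 + \frac{1}{5} \left(-24\right) = 2 - \frac{24}{5} = - \frac{14}{5} \approx -2.8$)
$v{\left(l \right)} = - \frac{14}{5} + 2 l$ ($v{\left(l \right)} = \left(- \frac{14}{5} + l\right) + l = - \frac{14}{5} + 2 l$)
$- v{\left(-233 \right)} = - (- \frac{14}{5} + 2 \left(-233\right)) = - (- \frac{14}{5} - 466) = \left(-1\right) \left(- \frac{2344}{5}\right) = \frac{2344}{5}$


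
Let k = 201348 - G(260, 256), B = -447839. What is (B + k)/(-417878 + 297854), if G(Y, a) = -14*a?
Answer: 80969/40008 ≈ 2.0238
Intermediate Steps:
k = 204932 (k = 201348 - (-14)*256 = 201348 - 1*(-3584) = 201348 + 3584 = 204932)
(B + k)/(-417878 + 297854) = (-447839 + 204932)/(-417878 + 297854) = -242907/(-120024) = -242907*(-1/120024) = 80969/40008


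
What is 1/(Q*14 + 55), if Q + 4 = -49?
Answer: -1/687 ≈ -0.0014556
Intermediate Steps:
Q = -53 (Q = -4 - 49 = -53)
1/(Q*14 + 55) = 1/(-53*14 + 55) = 1/(-742 + 55) = 1/(-687) = -1/687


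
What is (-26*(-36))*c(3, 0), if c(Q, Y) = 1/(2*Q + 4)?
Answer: 468/5 ≈ 93.600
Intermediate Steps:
c(Q, Y) = 1/(4 + 2*Q)
(-26*(-36))*c(3, 0) = (-26*(-36))*(1/(2*(2 + 3))) = 936*((½)/5) = 936*((½)*(⅕)) = 936*(⅒) = 468/5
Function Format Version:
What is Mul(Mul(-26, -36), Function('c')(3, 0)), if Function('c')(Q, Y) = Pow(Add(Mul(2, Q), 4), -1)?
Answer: Rational(468, 5) ≈ 93.600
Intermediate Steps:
Function('c')(Q, Y) = Pow(Add(4, Mul(2, Q)), -1)
Mul(Mul(-26, -36), Function('c')(3, 0)) = Mul(Mul(-26, -36), Mul(Rational(1, 2), Pow(Add(2, 3), -1))) = Mul(936, Mul(Rational(1, 2), Pow(5, -1))) = Mul(936, Mul(Rational(1, 2), Rational(1, 5))) = Mul(936, Rational(1, 10)) = Rational(468, 5)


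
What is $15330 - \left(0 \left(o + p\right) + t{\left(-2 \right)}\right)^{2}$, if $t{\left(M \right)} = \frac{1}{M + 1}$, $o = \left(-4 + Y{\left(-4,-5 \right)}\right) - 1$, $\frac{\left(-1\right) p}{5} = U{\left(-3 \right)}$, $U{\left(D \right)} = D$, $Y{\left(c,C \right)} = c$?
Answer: $15329$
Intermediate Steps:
$p = 15$ ($p = \left(-5\right) \left(-3\right) = 15$)
$o = -9$ ($o = \left(-4 - 4\right) - 1 = -8 - 1 = -9$)
$t{\left(M \right)} = \frac{1}{1 + M}$
$15330 - \left(0 \left(o + p\right) + t{\left(-2 \right)}\right)^{2} = 15330 - \left(0 \left(-9 + 15\right) + \frac{1}{1 - 2}\right)^{2} = 15330 - \left(0 \cdot 6 + \frac{1}{-1}\right)^{2} = 15330 - \left(0 - 1\right)^{2} = 15330 - \left(-1\right)^{2} = 15330 - 1 = 15329$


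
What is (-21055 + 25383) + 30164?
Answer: 34492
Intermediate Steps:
(-21055 + 25383) + 30164 = 4328 + 30164 = 34492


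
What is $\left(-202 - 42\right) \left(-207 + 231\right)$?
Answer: $-5856$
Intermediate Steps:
$\left(-202 - 42\right) \left(-207 + 231\right) = \left(-244\right) 24 = -5856$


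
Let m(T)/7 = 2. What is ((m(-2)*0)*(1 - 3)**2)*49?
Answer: 0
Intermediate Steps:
m(T) = 14 (m(T) = 7*2 = 14)
((m(-2)*0)*(1 - 3)**2)*49 = ((14*0)*(1 - 3)**2)*49 = (0*(-2)**2)*49 = (0*4)*49 = 0*49 = 0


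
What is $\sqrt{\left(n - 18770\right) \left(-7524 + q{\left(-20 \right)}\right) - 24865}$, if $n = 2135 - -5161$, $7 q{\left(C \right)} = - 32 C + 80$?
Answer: $\frac{\sqrt{4171141079}}{7} \approx 9226.3$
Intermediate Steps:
$q{\left(C \right)} = \frac{80}{7} - \frac{32 C}{7}$ ($q{\left(C \right)} = \frac{- 32 C + 80}{7} = \frac{80 - 32 C}{7} = \frac{80}{7} - \frac{32 C}{7}$)
$n = 7296$ ($n = 2135 + 5161 = 7296$)
$\sqrt{\left(n - 18770\right) \left(-7524 + q{\left(-20 \right)}\right) - 24865} = \sqrt{\left(7296 - 18770\right) \left(-7524 + \left(\frac{80}{7} - - \frac{640}{7}\right)\right) - 24865} = \sqrt{- 11474 \left(-7524 + \left(\frac{80}{7} + \frac{640}{7}\right)\right) - 24865} = \sqrt{- 11474 \left(-7524 + \frac{720}{7}\right) - 24865} = \sqrt{\left(-11474\right) \left(- \frac{51948}{7}\right) - 24865} = \sqrt{\frac{596051352}{7} - 24865} = \sqrt{\frac{595877297}{7}} = \frac{\sqrt{4171141079}}{7}$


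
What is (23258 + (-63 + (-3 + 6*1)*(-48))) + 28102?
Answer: 51153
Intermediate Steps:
(23258 + (-63 + (-3 + 6*1)*(-48))) + 28102 = (23258 + (-63 + (-3 + 6)*(-48))) + 28102 = (23258 + (-63 + 3*(-48))) + 28102 = (23258 + (-63 - 144)) + 28102 = (23258 - 207) + 28102 = 23051 + 28102 = 51153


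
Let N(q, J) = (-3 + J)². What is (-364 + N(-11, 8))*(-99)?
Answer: 33561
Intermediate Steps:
(-364 + N(-11, 8))*(-99) = (-364 + (-3 + 8)²)*(-99) = (-364 + 5²)*(-99) = (-364 + 25)*(-99) = -339*(-99) = 33561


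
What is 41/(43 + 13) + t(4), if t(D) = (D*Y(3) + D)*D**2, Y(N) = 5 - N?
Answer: 10793/56 ≈ 192.73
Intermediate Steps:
t(D) = 3*D**3 (t(D) = (D*(5 - 1*3) + D)*D**2 = (D*(5 - 3) + D)*D**2 = (D*2 + D)*D**2 = (2*D + D)*D**2 = (3*D)*D**2 = 3*D**3)
41/(43 + 13) + t(4) = 41/(43 + 13) + 3*4**3 = 41/56 + 3*64 = 41*(1/56) + 192 = 41/56 + 192 = 10793/56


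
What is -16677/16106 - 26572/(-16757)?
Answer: 11424011/20760634 ≈ 0.55027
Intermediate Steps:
-16677/16106 - 26572/(-16757) = -16677*1/16106 - 26572*(-1/16757) = -16677/16106 + 2044/1289 = 11424011/20760634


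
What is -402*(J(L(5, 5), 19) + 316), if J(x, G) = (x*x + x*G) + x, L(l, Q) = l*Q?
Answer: -579282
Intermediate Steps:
L(l, Q) = Q*l
J(x, G) = x + x² + G*x (J(x, G) = (x² + G*x) + x = x + x² + G*x)
-402*(J(L(5, 5), 19) + 316) = -402*((5*5)*(1 + 19 + 5*5) + 316) = -402*(25*(1 + 19 + 25) + 316) = -402*(25*45 + 316) = -402*(1125 + 316) = -402*1441 = -579282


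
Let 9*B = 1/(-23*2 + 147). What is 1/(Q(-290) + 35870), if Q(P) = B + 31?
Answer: 909/32634010 ≈ 2.7854e-5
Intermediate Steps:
B = 1/909 (B = 1/(9*(-23*2 + 147)) = 1/(9*(-46 + 147)) = (1/9)/101 = (1/9)*(1/101) = 1/909 ≈ 0.0011001)
Q(P) = 28180/909 (Q(P) = 1/909 + 31 = 28180/909)
1/(Q(-290) + 35870) = 1/(28180/909 + 35870) = 1/(32634010/909) = 909/32634010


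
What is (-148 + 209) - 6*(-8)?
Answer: 109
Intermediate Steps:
(-148 + 209) - 6*(-8) = 61 + 48 = 109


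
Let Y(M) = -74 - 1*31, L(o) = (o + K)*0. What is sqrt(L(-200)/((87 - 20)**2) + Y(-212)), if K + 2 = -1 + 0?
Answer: I*sqrt(105) ≈ 10.247*I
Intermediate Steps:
K = -3 (K = -2 + (-1 + 0) = -2 - 1 = -3)
L(o) = 0 (L(o) = (o - 3)*0 = (-3 + o)*0 = 0)
Y(M) = -105 (Y(M) = -74 - 31 = -105)
sqrt(L(-200)/((87 - 20)**2) + Y(-212)) = sqrt(0/((87 - 20)**2) - 105) = sqrt(0/(67**2) - 105) = sqrt(0/4489 - 105) = sqrt(0*(1/4489) - 105) = sqrt(0 - 105) = sqrt(-105) = I*sqrt(105)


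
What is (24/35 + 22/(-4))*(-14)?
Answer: 337/5 ≈ 67.400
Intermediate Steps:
(24/35 + 22/(-4))*(-14) = (24*(1/35) + 22*(-1/4))*(-14) = (24/35 - 11/2)*(-14) = -337/70*(-14) = 337/5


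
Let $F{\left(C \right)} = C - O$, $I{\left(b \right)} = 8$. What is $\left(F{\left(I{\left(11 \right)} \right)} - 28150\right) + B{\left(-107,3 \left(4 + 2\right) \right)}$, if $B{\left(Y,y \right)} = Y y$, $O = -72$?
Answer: $-29996$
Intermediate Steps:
$F{\left(C \right)} = 72 + C$ ($F{\left(C \right)} = C - -72 = C + 72 = 72 + C$)
$\left(F{\left(I{\left(11 \right)} \right)} - 28150\right) + B{\left(-107,3 \left(4 + 2\right) \right)} = \left(\left(72 + 8\right) - 28150\right) - 107 \cdot 3 \left(4 + 2\right) = \left(80 - 28150\right) - 107 \cdot 3 \cdot 6 = -28070 - 1926 = -29996$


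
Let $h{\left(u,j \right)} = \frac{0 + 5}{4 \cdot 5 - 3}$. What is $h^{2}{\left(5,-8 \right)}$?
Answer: $\frac{25}{289} \approx 0.086505$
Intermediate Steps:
$h{\left(u,j \right)} = \frac{5}{17}$ ($h{\left(u,j \right)} = \frac{5}{20 - 3} = \frac{5}{17}$)
$h^{2}{\left(5,-8 \right)} = \left(\frac{5}{17}\right)^{2} = \frac{25}{289}$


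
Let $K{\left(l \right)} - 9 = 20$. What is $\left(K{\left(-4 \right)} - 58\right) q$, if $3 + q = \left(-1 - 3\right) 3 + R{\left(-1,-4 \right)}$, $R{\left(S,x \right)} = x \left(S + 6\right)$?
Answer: $1015$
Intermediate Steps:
$K{\left(l \right)} = 29$ ($K{\left(l \right)} = 9 + 20 = 29$)
$R{\left(S,x \right)} = x \left(6 + S\right)$
$q = -35$ ($q = -3 + \left(\left(-1 - 3\right) 3 - 4 \left(6 - 1\right)\right) = -3 - \left(20 - \left(-1 - 3\right) 3\right) = -3 - 32 = -35$)
$\left(K{\left(-4 \right)} - 58\right) q = \left(29 - 58\right) \left(-35\right) = \left(-29\right) \left(-35\right) = 1015$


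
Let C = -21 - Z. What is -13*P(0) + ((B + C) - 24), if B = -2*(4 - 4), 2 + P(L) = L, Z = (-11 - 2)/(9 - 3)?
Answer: -101/6 ≈ -16.833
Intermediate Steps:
Z = -13/6 ≈ -2.1667
P(L) = -2 + L
B = 0 (B = -2*0 = 0)
C = -113/6 (C = -21 - 1*(-13/6) = -21 + 13/6 = -113/6 ≈ -18.833)
-13*P(0) + ((B + C) - 24) = -13*(-2 + 0) + ((0 - 113/6) - 24) = -13*(-2) + (-113/6 - 24) = 26 - 257/6 = -101/6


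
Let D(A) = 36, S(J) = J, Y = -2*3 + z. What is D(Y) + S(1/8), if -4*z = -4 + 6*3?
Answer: 289/8 ≈ 36.125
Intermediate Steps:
z = -7/2 (z = -(-4 + 6*3)/4 = -(-4 + 18)/4 = -¼*14 = -7/2 ≈ -3.5000)
Y = -19/2 (Y = -2*3 - 7/2 = -6 - 7/2 = -19/2 ≈ -9.5000)
D(Y) + S(1/8) = 36 + 1/8 = 36 + ⅛ = 289/8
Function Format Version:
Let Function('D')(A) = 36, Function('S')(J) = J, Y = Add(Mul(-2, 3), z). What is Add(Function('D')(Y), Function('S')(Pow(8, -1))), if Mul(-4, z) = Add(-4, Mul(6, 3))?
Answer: Rational(289, 8) ≈ 36.125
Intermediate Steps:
z = Rational(-7, 2) (z = Mul(Rational(-1, 4), Add(-4, Mul(6, 3))) = Mul(Rational(-1, 4), Add(-4, 18)) = Mul(Rational(-1, 4), 14) = Rational(-7, 2) ≈ -3.5000)
Y = Rational(-19, 2) (Y = Add(Mul(-2, 3), Rational(-7, 2)) = Add(-6, Rational(-7, 2)) = Rational(-19, 2) ≈ -9.5000)
Add(Function('D')(Y), Function('S')(Pow(8, -1))) = Add(36, Pow(8, -1)) = Add(36, Rational(1, 8)) = Rational(289, 8)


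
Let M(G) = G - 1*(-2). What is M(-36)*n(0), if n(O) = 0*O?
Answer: 0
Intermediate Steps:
M(G) = 2 + G (M(G) = G + 2 = 2 + G)
n(O) = 0
M(-36)*n(0) = (2 - 36)*0 = -34*0 = 0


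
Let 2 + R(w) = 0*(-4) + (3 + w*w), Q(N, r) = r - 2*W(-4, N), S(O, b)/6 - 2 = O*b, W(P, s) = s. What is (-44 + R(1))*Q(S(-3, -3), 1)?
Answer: 5502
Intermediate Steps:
S(O, b) = 12 + 6*O*b (S(O, b) = 12 + 6*(O*b) = 12 + 6*O*b)
Q(N, r) = r - 2*N
R(w) = 1 + w² (R(w) = -2 + (0*(-4) + (3 + w*w)) = -2 + (0 + (3 + w²)) = -2 + (3 + w²) = 1 + w²)
(-44 + R(1))*Q(S(-3, -3), 1) = (-44 + (1 + 1²))*(1 - 2*(12 + 6*(-3)*(-3))) = (-44 + (1 + 1))*(1 - 2*(12 + 54)) = (-44 + 2)*(1 - 2*66) = -42*(1 - 132) = -42*(-131) = 5502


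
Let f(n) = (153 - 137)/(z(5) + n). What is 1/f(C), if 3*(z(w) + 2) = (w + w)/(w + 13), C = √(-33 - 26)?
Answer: -49/432 + I*√59/16 ≈ -0.11343 + 0.48007*I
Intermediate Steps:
C = I*√59 (C = √(-59) = I*√59 ≈ 7.6811*I)
z(w) = -2 + 2*w/(3*(13 + w)) (z(w) = -2 + ((w + w)/(w + 13))/3 = -2 + ((2*w)/(13 + w))/3 = -2 + (2*w/(13 + w))/3 = -2 + 2*w/(3*(13 + w)))
f(n) = 16/(-49/27 + n) (f(n) = (153 - 137)/(2*(-39 - 2*5)/(3*(13 + 5)) + n) = 16/((⅔)*(-39 - 10)/18 + n) = 16/((⅔)*(1/18)*(-49) + n) = 16/(-49/27 + n))
1/f(C) = 1/(432/(-49 + 27*(I*√59))) = 1/(432/(-49 + 27*I*√59)) = -49/432 + I*√59/16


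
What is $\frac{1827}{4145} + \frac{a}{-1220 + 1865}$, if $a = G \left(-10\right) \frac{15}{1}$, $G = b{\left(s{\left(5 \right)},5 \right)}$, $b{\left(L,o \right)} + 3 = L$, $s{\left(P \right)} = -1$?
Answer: $\frac{244361}{178235} \approx 1.371$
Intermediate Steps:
$b{\left(L,o \right)} = -3 + L$
$G = -4$ ($G = -3 - 1 = -4$)
$a = 600$ ($a = \left(-4\right) \left(-10\right) \frac{15}{1} = 40 \cdot 15 \cdot 1 = 40 \cdot 15 = 600$)
$\frac{1827}{4145} + \frac{a}{-1220 + 1865} = \frac{1827}{4145} + \frac{600}{-1220 + 1865} = 1827 \cdot \frac{1}{4145} + \frac{600}{645} = \frac{1827}{4145} + 600 \cdot \frac{1}{645} = \frac{1827}{4145} + \frac{40}{43} = \frac{244361}{178235}$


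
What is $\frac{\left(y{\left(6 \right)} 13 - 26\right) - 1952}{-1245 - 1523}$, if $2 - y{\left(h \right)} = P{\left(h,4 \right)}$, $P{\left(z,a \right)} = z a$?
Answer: $\frac{283}{346} \approx 0.81792$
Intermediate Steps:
$P{\left(z,a \right)} = a z$
$y{\left(h \right)} = 2 - 4 h$
$\frac{\left(y{\left(6 \right)} 13 - 26\right) - 1952}{-1245 - 1523} = \frac{\left(\left(2 - 24\right) 13 - 26\right) - 1952}{-1245 - 1523} = \frac{\left(\left(2 - 24\right) 13 - 26\right) - 1952}{-2768} = \left(\left(\left(-22\right) 13 - 26\right) - 1952\right) \left(- \frac{1}{2768}\right) = \left(\left(-286 - 26\right) - 1952\right) \left(- \frac{1}{2768}\right) = \left(-312 - 1952\right) \left(- \frac{1}{2768}\right) = \left(-2264\right) \left(- \frac{1}{2768}\right) = \frac{283}{346}$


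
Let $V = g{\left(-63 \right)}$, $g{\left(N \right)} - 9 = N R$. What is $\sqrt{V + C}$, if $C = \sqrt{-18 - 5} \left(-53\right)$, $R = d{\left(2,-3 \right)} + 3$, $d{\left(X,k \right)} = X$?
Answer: $\sqrt{-306 - 53 i \sqrt{23}} \approx 6.7749 - 18.759 i$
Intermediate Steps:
$R = 5$ ($R = 2 + 3 = 5$)
$g{\left(N \right)} = 9 + 5 N$ ($g{\left(N \right)} = 9 + N 5 = 9 + 5 N$)
$V = -306$ ($V = 9 + 5 \left(-63\right) = 9 - 315 = -306$)
$C = - 53 i \sqrt{23}$ ($C = \sqrt{-23} \left(-53\right) = i \sqrt{23} \left(-53\right) = - 53 i \sqrt{23} \approx - 254.18 i$)
$\sqrt{V + C} = \sqrt{-306 - 53 i \sqrt{23}}$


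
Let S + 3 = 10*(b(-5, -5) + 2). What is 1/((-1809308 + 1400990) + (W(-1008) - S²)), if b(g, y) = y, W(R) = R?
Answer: -1/410415 ≈ -2.4366e-6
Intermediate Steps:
S = -33 (S = -3 + 10*(-5 + 2) = -3 + 10*(-3) = -3 - 30 = -33)
1/((-1809308 + 1400990) + (W(-1008) - S²)) = 1/((-1809308 + 1400990) + (-1008 - 1*(-33)²)) = 1/(-408318 + (-1008 - 1*1089)) = 1/(-408318 + (-1008 - 1089)) = 1/(-408318 - 2097) = 1/(-410415) = -1/410415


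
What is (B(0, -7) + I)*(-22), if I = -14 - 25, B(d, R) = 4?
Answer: 770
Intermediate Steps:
I = -39
(B(0, -7) + I)*(-22) = (4 - 39)*(-22) = -35*(-22) = 770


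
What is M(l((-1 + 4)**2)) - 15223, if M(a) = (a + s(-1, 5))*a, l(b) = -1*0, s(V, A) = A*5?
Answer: -15223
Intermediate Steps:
s(V, A) = 5*A
l(b) = 0
M(a) = a*(25 + a) (M(a) = (a + 5*5)*a = (a + 25)*a = (25 + a)*a = a*(25 + a))
M(l((-1 + 4)**2)) - 15223 = 0*(25 + 0) - 15223 = 0*25 - 15223 = 0 - 15223 = -15223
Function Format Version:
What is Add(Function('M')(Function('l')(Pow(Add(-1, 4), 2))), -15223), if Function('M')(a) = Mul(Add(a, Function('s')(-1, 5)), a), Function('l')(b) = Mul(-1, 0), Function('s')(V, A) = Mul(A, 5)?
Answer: -15223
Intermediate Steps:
Function('s')(V, A) = Mul(5, A)
Function('l')(b) = 0
Function('M')(a) = Mul(a, Add(25, a)) (Function('M')(a) = Mul(Add(a, Mul(5, 5)), a) = Mul(Add(a, 25), a) = Mul(Add(25, a), a) = Mul(a, Add(25, a)))
Add(Function('M')(Function('l')(Pow(Add(-1, 4), 2))), -15223) = Add(Mul(0, Add(25, 0)), -15223) = Add(Mul(0, 25), -15223) = Add(0, -15223) = -15223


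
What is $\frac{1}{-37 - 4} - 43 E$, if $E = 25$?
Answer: $- \frac{44076}{41} \approx -1075.0$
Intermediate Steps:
$\frac{1}{-37 - 4} - 43 E = \frac{1}{-37 - 4} - 1075 = \frac{1}{-41} - 1075 = - \frac{1}{41} - 1075 = - \frac{44076}{41}$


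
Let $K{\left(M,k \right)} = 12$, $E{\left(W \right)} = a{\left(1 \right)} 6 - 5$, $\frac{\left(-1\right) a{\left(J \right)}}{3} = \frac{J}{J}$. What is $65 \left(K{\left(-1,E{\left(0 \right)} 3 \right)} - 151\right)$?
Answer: $-9035$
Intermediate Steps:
$a{\left(J \right)} = -3$ ($a{\left(J \right)} = - 3 \frac{J}{J} = \left(-3\right) 1 = -3$)
$E{\left(W \right)} = -23$ ($E{\left(W \right)} = \left(-3\right) 6 - 5 = -18 - 5 = -23$)
$65 \left(K{\left(-1,E{\left(0 \right)} 3 \right)} - 151\right) = 65 \left(12 - 151\right) = 65 \left(-139\right) = -9035$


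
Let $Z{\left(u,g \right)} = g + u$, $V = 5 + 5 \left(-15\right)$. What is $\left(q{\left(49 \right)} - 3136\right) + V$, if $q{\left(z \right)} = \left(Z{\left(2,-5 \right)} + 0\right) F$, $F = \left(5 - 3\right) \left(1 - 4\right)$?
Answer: $-3188$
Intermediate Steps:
$F = -6$ ($F = 2 \left(-3\right) = -6$)
$V = -70$ ($V = 5 - 75 = -70$)
$q{\left(z \right)} = 18$ ($q{\left(z \right)} = \left(\left(-5 + 2\right) + 0\right) \left(-6\right) = \left(-3 + 0\right) \left(-6\right) = \left(-3\right) \left(-6\right) = 18$)
$\left(q{\left(49 \right)} - 3136\right) + V = \left(18 - 3136\right) - 70 = -3118 - 70 = -3188$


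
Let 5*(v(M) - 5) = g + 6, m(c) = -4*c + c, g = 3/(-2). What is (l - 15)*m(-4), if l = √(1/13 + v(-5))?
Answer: -180 + 6*√101010/65 ≈ -150.66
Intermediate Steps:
g = -3/2 (g = 3*(-½) = -3/2 ≈ -1.5000)
m(c) = -3*c
v(M) = 59/10 (v(M) = 5 + (-3/2 + 6)/5 = 5 + (⅕)*(9/2) = 5 + 9/10 = 59/10)
l = √101010/130 (l = √(1/13 + 59/10) = √(777/130) = √101010/130 ≈ 2.4448)
(l - 15)*m(-4) = (√101010/130 - 15)*(-3*(-4)) = (-15 + √101010/130)*12 = -180 + 6*√101010/65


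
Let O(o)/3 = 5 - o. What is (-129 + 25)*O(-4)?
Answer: -2808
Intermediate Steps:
O(o) = 15 - 3*o (O(o) = 3*(5 - o) = 15 - 3*o)
(-129 + 25)*O(-4) = (-129 + 25)*(15 - 3*(-4)) = -104*(15 + 12) = -104*27 = -2808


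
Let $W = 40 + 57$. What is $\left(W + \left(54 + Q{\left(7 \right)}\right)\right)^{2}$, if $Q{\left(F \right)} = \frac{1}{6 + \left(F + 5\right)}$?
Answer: $\frac{7392961}{324} \approx 22818.0$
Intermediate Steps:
$W = 97$
$Q{\left(F \right)} = \frac{1}{11 + F}$ ($Q{\left(F \right)} = \frac{1}{6 + \left(5 + F\right)} = \frac{1}{11 + F}$)
$\left(W + \left(54 + Q{\left(7 \right)}\right)\right)^{2} = \left(97 + \left(54 + \frac{1}{11 + 7}\right)\right)^{2} = \left(97 + \left(54 + \frac{1}{18}\right)\right)^{2} = \left(97 + \frac{973}{18}\right)^{2} = \left(\frac{2719}{18}\right)^{2} = \frac{7392961}{324}$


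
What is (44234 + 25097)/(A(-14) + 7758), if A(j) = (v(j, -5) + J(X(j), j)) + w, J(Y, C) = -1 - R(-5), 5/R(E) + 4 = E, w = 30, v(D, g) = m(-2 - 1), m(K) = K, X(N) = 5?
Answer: 623979/70061 ≈ 8.9062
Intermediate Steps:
v(D, g) = -3 (v(D, g) = -2 - 1 = -3)
R(E) = 5/(-4 + E)
J(Y, C) = -4/9 (J(Y, C) = -1 - 5/(-4 - 5) = -1 - 5/(-9) = -1 - 5*(-1)/9 = -1 - 1*(-5/9) = -1 + 5/9 = -4/9)
A(j) = 239/9 (A(j) = (-3 - 4/9) + 30 = -31/9 + 30 = 239/9)
(44234 + 25097)/(A(-14) + 7758) = (44234 + 25097)/(239/9 + 7758) = 69331/(70061/9) = 69331*(9/70061) = 623979/70061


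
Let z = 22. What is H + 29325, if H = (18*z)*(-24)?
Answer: 19821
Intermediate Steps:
H = -9504 (H = (18*22)*(-24) = 396*(-24) = -9504)
H + 29325 = -9504 + 29325 = 19821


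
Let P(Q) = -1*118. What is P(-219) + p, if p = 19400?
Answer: 19282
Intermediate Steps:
P(Q) = -118
P(-219) + p = -118 + 19400 = 19282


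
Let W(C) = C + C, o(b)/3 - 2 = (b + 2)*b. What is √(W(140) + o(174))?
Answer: √92158 ≈ 303.58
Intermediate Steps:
o(b) = 6 + 3*b*(2 + b) (o(b) = 6 + 3*((b + 2)*b) = 6 + 3*((2 + b)*b) = 6 + 3*(b*(2 + b)) = 6 + 3*b*(2 + b))
W(C) = 2*C
√(W(140) + o(174)) = √(2*140 + (6 + 3*174² + 6*174)) = √(280 + (6 + 3*30276 + 1044)) = √(280 + (6 + 90828 + 1044)) = √(280 + 91878) = √92158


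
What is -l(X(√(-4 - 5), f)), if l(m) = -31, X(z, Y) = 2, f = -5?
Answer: 31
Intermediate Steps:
-l(X(√(-4 - 5), f)) = -1*(-31) = 31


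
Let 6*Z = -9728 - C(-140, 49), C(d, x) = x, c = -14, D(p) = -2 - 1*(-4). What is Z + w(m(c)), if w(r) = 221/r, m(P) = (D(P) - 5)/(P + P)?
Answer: 2599/6 ≈ 433.17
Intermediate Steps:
D(p) = 2 (D(p) = -2 + 4 = 2)
m(P) = -3/(2*P) (m(P) = (2 - 5)/(P + P) = -3*1/(2*P) = -3/(2*P))
Z = -3259/2 (Z = (-9728 - 1*49)/6 = (-9728 - 49)/6 = (⅙)*(-9777) = -3259/2 ≈ -1629.5)
Z + w(m(c)) = -3259/2 + 221/((-3/2/(-14))) = -3259/2 + 221/((-3/2*(-1/14))) = -3259/2 + 221/(3/28) = -3259/2 + 221*(28/3) = -3259/2 + 6188/3 = 2599/6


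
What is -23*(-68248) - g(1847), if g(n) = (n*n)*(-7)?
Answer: 25449567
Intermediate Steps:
g(n) = -7*n² (g(n) = n²*(-7) = -7*n²)
-23*(-68248) - g(1847) = -23*(-68248) - (-7)*1847² = 1569704 - (-7)*3411409 = 1569704 - 1*(-23879863) = 1569704 + 23879863 = 25449567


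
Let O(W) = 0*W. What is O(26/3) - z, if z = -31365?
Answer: 31365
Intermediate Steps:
O(W) = 0
O(26/3) - z = 0 - 1*(-31365) = 0 + 31365 = 31365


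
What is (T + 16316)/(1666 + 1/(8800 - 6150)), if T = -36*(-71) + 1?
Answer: 50013450/4414901 ≈ 11.328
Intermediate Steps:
T = 2557 (T = 2556 + 1 = 2557)
(T + 16316)/(1666 + 1/(8800 - 6150)) = (2557 + 16316)/(1666 + 1/(8800 - 6150)) = 18873/(1666 + 1/2650) = 18873/(4414901/2650) = 18873*(2650/4414901) = 50013450/4414901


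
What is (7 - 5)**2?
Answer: 4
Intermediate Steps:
(7 - 5)**2 = 2**2 = 4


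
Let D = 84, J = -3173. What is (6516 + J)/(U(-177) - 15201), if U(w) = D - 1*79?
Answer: -3343/15196 ≈ -0.21999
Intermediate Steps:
U(w) = 5 (U(w) = 84 - 1*79 = 84 - 79 = 5)
(6516 + J)/(U(-177) - 15201) = (6516 - 3173)/(5 - 15201) = 3343/(-15196) = 3343*(-1/15196) = -3343/15196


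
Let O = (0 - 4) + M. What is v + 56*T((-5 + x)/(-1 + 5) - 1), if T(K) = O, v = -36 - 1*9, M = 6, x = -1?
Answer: 67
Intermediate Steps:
v = -45 (v = -36 - 9 = -45)
O = 2 (O = (0 - 4) + 6 = -4 + 6 = 2)
T(K) = 2
v + 56*T((-5 + x)/(-1 + 5) - 1) = -45 + 56*2 = -45 + 112 = 67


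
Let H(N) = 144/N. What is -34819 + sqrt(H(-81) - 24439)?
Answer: -34819 + I*sqrt(219967)/3 ≈ -34819.0 + 156.34*I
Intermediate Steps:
-34819 + sqrt(H(-81) - 24439) = -34819 + sqrt(144/(-81) - 24439) = -34819 + sqrt(144*(-1/81) - 24439) = -34819 + sqrt(-16/9 - 24439) = -34819 + sqrt(-219967/9) = -34819 + I*sqrt(219967)/3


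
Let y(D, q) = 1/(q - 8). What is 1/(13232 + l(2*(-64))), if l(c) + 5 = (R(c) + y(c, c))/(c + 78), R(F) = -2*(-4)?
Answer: 6800/89942513 ≈ 7.5604e-5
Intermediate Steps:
y(D, q) = 1/(-8 + q)
R(F) = 8
l(c) = -5 + (8 + 1/(-8 + c))/(78 + c) (l(c) = -5 + (8 + 1/(-8 + c))/(c + 78) = -5 + (8 + 1/(-8 + c))/(78 + c))
1/(13232 + l(2*(-64))) = 1/(13232 + (1 - (-8 + 2*(-64))*(382 + 5*(2*(-64))))/((-8 + 2*(-64))*(78 + 2*(-64)))) = 1/(13232 + (1 - (-8 - 128)*(382 + 5*(-128)))/((-8 - 128)*(78 - 128))) = 1/(13232 + (1 - 1*(-136)*(382 - 640))/(-136*(-50))) = 1/(13232 - 1/136*(-1/50)*(1 - 1*(-136)*(-258))) = 1/(13232 - 1/136*(-1/50)*(1 - 35088)) = 1/(13232 - 1/136*(-1/50)*(-35087)) = 1/(13232 - 35087/6800) = 1/(89942513/6800) = 6800/89942513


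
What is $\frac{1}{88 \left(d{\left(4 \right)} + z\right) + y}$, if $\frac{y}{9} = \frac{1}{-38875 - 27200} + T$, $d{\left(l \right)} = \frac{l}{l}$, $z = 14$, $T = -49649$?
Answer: $- \frac{22025}{9812600028} \approx -2.2446 \cdot 10^{-6}$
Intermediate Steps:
$d{\left(l \right)} = 1$
$y = - \frac{9841673028}{22025}$ ($y = 9 \left(\frac{1}{-38875 - 27200} - 49649\right) = 9 \left(\frac{1}{-66075} - 49649\right) = 9 \left(- \frac{1}{66075} - 49649\right) = 9 \left(- \frac{3280557676}{66075}\right) = - \frac{9841673028}{22025} \approx -4.4684 \cdot 10^{5}$)
$\frac{1}{88 \left(d{\left(4 \right)} + z\right) + y} = \frac{1}{88 \left(1 + 14\right) - \frac{9841673028}{22025}} = \frac{1}{88 \cdot 15 - \frac{9841673028}{22025}} = \frac{1}{1320 - \frac{9841673028}{22025}} = \frac{1}{- \frac{9812600028}{22025}} = - \frac{22025}{9812600028}$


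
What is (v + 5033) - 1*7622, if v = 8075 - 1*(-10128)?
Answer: 15614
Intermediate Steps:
v = 18203 (v = 8075 + 10128 = 18203)
(v + 5033) - 1*7622 = (18203 + 5033) - 1*7622 = 23236 - 7622 = 15614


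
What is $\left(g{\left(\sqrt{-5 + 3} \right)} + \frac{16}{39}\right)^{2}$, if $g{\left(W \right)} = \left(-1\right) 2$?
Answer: $\frac{3844}{1521} \approx 2.5273$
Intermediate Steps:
$g{\left(W \right)} = -2$
$\left(g{\left(\sqrt{-5 + 3} \right)} + \frac{16}{39}\right)^{2} = \left(-2 + \frac{16}{39}\right)^{2} = \left(- \frac{62}{39}\right)^{2} = \frac{3844}{1521}$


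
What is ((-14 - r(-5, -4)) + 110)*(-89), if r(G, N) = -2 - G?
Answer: -8277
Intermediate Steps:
((-14 - r(-5, -4)) + 110)*(-89) = ((-14 - (-2 - 1*(-5))) + 110)*(-89) = ((-14 - (-2 + 5)) + 110)*(-89) = ((-14 - 1*3) + 110)*(-89) = ((-14 - 3) + 110)*(-89) = (-17 + 110)*(-89) = 93*(-89) = -8277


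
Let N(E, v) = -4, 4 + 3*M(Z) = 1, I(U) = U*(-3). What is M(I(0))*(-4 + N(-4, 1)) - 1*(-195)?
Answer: 203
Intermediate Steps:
I(U) = -3*U
M(Z) = -1 (M(Z) = -4/3 + (⅓)*1 = -4/3 + ⅓ = -1)
M(I(0))*(-4 + N(-4, 1)) - 1*(-195) = -(-4 - 4) - 1*(-195) = -1*(-8) + 195 = 8 + 195 = 203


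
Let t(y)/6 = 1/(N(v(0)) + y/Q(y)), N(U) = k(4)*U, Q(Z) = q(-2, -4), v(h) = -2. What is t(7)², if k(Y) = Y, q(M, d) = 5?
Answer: 100/121 ≈ 0.82645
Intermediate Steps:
Q(Z) = 5
N(U) = 4*U
t(y) = 6/(-8 + y/5) (t(y) = 6/(4*(-2) + y/5) = 6/(-8 + y*(⅕)) = 6/(-8 + y/5))
t(7)² = (30/(-40 + 7))² = (30/(-33))² = (30*(-1/33))² = (-10/11)² = 100/121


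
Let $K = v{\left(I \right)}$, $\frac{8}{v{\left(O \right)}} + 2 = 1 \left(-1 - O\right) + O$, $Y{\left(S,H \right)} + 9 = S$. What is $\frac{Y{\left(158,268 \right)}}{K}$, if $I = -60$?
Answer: $- \frac{447}{8} \approx -55.875$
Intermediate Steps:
$Y{\left(S,H \right)} = -9 + S$
$v{\left(O \right)} = - \frac{8}{3}$ ($v{\left(O \right)} = \frac{8}{-2 + \left(1 \left(-1 - O\right) + O\right)} = \frac{8}{-2 + \left(\left(-1 - O\right) + O\right)} = \frac{8}{-2 - 1} = \frac{8}{-3} = 8 \left(- \frac{1}{3}\right) = - \frac{8}{3}$)
$K = - \frac{8}{3} \approx -2.6667$
$\frac{Y{\left(158,268 \right)}}{K} = \frac{-9 + 158}{- \frac{8}{3}} = 149 \left(- \frac{3}{8}\right) = - \frac{447}{8}$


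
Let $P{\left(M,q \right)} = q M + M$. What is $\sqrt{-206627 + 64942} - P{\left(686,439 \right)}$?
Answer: $-301840 + i \sqrt{141685} \approx -3.0184 \cdot 10^{5} + 376.41 i$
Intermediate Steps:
$P{\left(M,q \right)} = M + M q$ ($P{\left(M,q \right)} = M q + M = M + M q$)
$\sqrt{-206627 + 64942} - P{\left(686,439 \right)} = \sqrt{-206627 + 64942} - 686 \left(1 + 439\right) = \sqrt{-141685} - 686 \cdot 440 = i \sqrt{141685} - 301840 = -301840 + i \sqrt{141685}$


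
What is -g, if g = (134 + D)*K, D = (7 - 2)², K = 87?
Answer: -13833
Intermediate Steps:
D = 25 (D = 5² = 25)
g = 13833 (g = (134 + 25)*87 = 159*87 = 13833)
-g = -1*13833 = -13833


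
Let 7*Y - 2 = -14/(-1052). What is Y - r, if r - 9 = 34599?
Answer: -127425597/3682 ≈ -34608.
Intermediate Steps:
r = 34608 (r = 9 + 34599 = 34608)
Y = 1059/3682 (Y = 2/7 + (-14/(-1052))/7 = 2/7 + (-1/1052*(-14))/7 = 2/7 + (⅐)*(7/526) = 2/7 + 1/526 = 1059/3682 ≈ 0.28762)
Y - r = 1059/3682 - 1*34608 = 1059/3682 - 34608 = -127425597/3682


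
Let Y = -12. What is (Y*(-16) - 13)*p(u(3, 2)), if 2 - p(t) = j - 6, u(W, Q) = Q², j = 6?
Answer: 358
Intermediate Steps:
p(t) = 2 (p(t) = 2 - (6 - 6) = 2 - 1*0 = 2 + 0 = 2)
(Y*(-16) - 13)*p(u(3, 2)) = (-12*(-16) - 13)*2 = (192 - 13)*2 = 179*2 = 358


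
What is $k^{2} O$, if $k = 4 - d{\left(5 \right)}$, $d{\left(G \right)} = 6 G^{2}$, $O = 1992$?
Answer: $42461472$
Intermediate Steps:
$k = -146$ ($k = 4 - 6 \cdot 5^{2} = 4 - 6 \cdot 25 = 4 - 150 = -146$)
$k^{2} O = \left(-146\right)^{2} \cdot 1992 = 21316 \cdot 1992 = 42461472$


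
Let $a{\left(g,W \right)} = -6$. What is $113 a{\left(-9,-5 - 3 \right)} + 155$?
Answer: $-523$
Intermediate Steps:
$113 a{\left(-9,-5 - 3 \right)} + 155 = 113 \left(-6\right) + 155 = -678 + 155 = -523$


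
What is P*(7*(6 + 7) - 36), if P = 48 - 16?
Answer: 1760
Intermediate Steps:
P = 32
P*(7*(6 + 7) - 36) = 32*(7*(6 + 7) - 36) = 32*(7*13 - 36) = 32*(91 - 36) = 32*55 = 1760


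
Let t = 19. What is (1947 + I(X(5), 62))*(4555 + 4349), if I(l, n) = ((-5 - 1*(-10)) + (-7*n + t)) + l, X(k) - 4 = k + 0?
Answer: 13765584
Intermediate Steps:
X(k) = 4 + k (X(k) = 4 + (k + 0) = 4 + k)
I(l, n) = 24 + l - 7*n (I(l, n) = ((-5 - 1*(-10)) + (-7*n + 19)) + l = ((-5 + 10) + (19 - 7*n)) + l = (5 + (19 - 7*n)) + l = (24 - 7*n) + l = 24 + l - 7*n)
(1947 + I(X(5), 62))*(4555 + 4349) = (1947 + (24 + (4 + 5) - 7*62))*(4555 + 4349) = (1947 + (24 + 9 - 434))*8904 = (1947 - 401)*8904 = 1546*8904 = 13765584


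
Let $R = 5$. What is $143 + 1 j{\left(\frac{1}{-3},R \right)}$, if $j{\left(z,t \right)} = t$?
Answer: $148$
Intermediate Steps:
$143 + 1 j{\left(\frac{1}{-3},R \right)} = 143 + 1 \cdot 5 = 143 + 5 = 148$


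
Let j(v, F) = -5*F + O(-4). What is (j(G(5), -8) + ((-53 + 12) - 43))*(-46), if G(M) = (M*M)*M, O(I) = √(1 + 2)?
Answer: 2024 - 46*√3 ≈ 1944.3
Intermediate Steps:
O(I) = √3
G(M) = M³ (G(M) = M²*M = M³)
j(v, F) = √3 - 5*F (j(v, F) = -5*F + √3 = √3 - 5*F)
(j(G(5), -8) + ((-53 + 12) - 43))*(-46) = ((√3 - 5*(-8)) + ((-53 + 12) - 43))*(-46) = ((√3 + 40) + (-41 - 43))*(-46) = ((40 + √3) - 84)*(-46) = (-44 + √3)*(-46) = 2024 - 46*√3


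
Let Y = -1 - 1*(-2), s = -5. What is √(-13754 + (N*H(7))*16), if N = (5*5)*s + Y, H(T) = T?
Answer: I*√27642 ≈ 166.26*I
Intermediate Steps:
Y = 1 (Y = -1 + 2 = 1)
N = -124 (N = (5*5)*(-5) + 1 = 25*(-5) + 1 = -125 + 1 = -124)
√(-13754 + (N*H(7))*16) = √(-13754 - 124*7*16) = √(-13754 - 868*16) = √(-13754 - 13888) = √(-27642) = I*√27642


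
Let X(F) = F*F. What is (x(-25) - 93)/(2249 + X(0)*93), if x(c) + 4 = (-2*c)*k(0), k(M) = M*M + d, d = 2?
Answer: 3/2249 ≈ 0.0013339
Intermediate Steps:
X(F) = F²
k(M) = 2 + M² (k(M) = M*M + 2 = M² + 2 = 2 + M²)
x(c) = -4 - 4*c (x(c) = -4 + (-2*c)*(2 + 0²) = -4 + (-2*c)*(2 + 0) = -4 - 2*c*2 = -4 - 4*c)
(x(-25) - 93)/(2249 + X(0)*93) = ((-4 - 4*(-25)) - 93)/(2249 + 0²*93) = ((-4 + 100) - 93)/(2249 + 0*93) = (96 - 93)/(2249 + 0) = 3/2249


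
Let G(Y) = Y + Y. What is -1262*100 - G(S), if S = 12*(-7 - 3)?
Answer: -125960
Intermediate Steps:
S = -120 (S = 12*(-10) = -120)
G(Y) = 2*Y
-1262*100 - G(S) = -1262*100 - 2*(-120) = -126200 - 1*(-240) = -126200 + 240 = -125960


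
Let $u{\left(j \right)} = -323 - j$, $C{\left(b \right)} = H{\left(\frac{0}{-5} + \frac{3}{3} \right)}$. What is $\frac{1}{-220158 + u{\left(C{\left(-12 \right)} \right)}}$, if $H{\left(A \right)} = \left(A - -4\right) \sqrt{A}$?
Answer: $- \frac{1}{220486} \approx -4.5354 \cdot 10^{-6}$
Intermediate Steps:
$H{\left(A \right)} = \sqrt{A} \left(4 + A\right)$ ($H{\left(A \right)} = \left(A + 4\right) \sqrt{A} = \left(4 + A\right) \sqrt{A} = \sqrt{A} \left(4 + A\right)$)
$C{\left(b \right)} = 5$ ($C{\left(b \right)} = \sqrt{\frac{0}{-5} + \frac{3}{3}} \left(4 + \left(\frac{0}{-5} + \frac{3}{3}\right)\right) = \sqrt{0 \left(- \frac{1}{5}\right) + 3 \cdot \frac{1}{3}} \left(4 + \left(0 \left(- \frac{1}{5}\right) + 3 \cdot \frac{1}{3}\right)\right) = \sqrt{0 + 1} \left(4 + \left(0 + 1\right)\right) = \sqrt{1} \left(4 + 1\right) = 1 \cdot 5 = 5$)
$\frac{1}{-220158 + u{\left(C{\left(-12 \right)} \right)}} = \frac{1}{-220158 - 328} = \frac{1}{-220486} = - \frac{1}{220486}$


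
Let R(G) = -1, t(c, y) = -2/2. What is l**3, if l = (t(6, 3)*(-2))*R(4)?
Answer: -8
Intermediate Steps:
t(c, y) = -1 (t(c, y) = -2*1/2 = -1)
l = -2 (l = -1*(-2)*(-1) = 2*(-1) = -2)
l**3 = (-2)**3 = -8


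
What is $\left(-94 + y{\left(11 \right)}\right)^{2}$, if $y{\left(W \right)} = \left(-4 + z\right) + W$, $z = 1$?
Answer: $7396$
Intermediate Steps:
$y{\left(W \right)} = -3 + W$ ($y{\left(W \right)} = \left(-4 + 1\right) + W = -3 + W$)
$\left(-94 + y{\left(11 \right)}\right)^{2} = \left(-94 + \left(-3 + 11\right)\right)^{2} = \left(-94 + 8\right)^{2} = \left(-86\right)^{2} = 7396$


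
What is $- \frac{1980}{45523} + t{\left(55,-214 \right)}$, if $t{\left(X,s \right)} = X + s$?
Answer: $- \frac{7240137}{45523} \approx -159.04$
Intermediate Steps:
$- \frac{1980}{45523} + t{\left(55,-214 \right)} = - \frac{1980}{45523} + \left(55 - 214\right) = \left(-1980\right) \frac{1}{45523} - 159 = - \frac{1980}{45523} - 159 = - \frac{7240137}{45523}$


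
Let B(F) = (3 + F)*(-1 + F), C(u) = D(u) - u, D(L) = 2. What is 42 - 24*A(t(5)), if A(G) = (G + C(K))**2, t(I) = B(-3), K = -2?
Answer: -342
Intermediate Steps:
C(u) = 2 - u
B(F) = (-1 + F)*(3 + F)
t(I) = 0 (t(I) = -3 + (-3)**2 + 2*(-3) = -3 + 9 - 6 = 0)
A(G) = (4 + G)**2 (A(G) = (G + (2 - 1*(-2)))**2 = (G + (2 + 2))**2 = (G + 4)**2 = (4 + G)**2)
42 - 24*A(t(5)) = 42 - 24*(4 + 0)**2 = 42 - 24*4**2 = 42 - 24*16 = 42 - 384 = -342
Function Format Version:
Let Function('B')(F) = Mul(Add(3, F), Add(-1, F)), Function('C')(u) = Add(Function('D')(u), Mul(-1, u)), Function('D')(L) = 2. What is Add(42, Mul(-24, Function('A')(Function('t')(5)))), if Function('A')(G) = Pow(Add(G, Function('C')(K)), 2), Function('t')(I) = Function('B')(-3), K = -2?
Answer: -342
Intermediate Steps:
Function('C')(u) = Add(2, Mul(-1, u))
Function('B')(F) = Mul(Add(-1, F), Add(3, F))
Function('t')(I) = 0 (Function('t')(I) = Add(-3, Pow(-3, 2), Mul(2, -3)) = Add(-3, 9, -6) = 0)
Function('A')(G) = Pow(Add(4, G), 2) (Function('A')(G) = Pow(Add(G, Add(2, Mul(-1, -2))), 2) = Pow(Add(G, Add(2, 2)), 2) = Pow(Add(G, 4), 2) = Pow(Add(4, G), 2))
Add(42, Mul(-24, Function('A')(Function('t')(5)))) = Add(42, Mul(-24, Pow(Add(4, 0), 2))) = Add(42, Mul(-24, Pow(4, 2))) = Add(42, Mul(-24, 16)) = Add(42, -384) = -342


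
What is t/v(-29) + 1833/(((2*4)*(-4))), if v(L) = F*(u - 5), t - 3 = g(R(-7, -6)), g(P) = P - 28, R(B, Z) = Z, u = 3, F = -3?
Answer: -5995/96 ≈ -62.448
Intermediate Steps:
g(P) = -28 + P
t = -31 (t = 3 + (-28 - 6) = 3 - 34 = -31)
v(L) = 6 (v(L) = -3*(3 - 5) = -3*(-2) = 6)
t/v(-29) + 1833/(((2*4)*(-4))) = -31/6 + 1833/(((2*4)*(-4))) = -31*⅙ + 1833/((8*(-4))) = -31/6 + 1833/(-32) = -31/6 + 1833*(-1/32) = -31/6 - 1833/32 = -5995/96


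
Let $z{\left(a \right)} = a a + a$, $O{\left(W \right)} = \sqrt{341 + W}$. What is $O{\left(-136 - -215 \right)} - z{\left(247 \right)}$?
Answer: $-61256 + 2 \sqrt{105} \approx -61236.0$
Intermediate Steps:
$z{\left(a \right)} = a + a^{2}$ ($z{\left(a \right)} = a^{2} + a = a + a^{2}$)
$O{\left(-136 - -215 \right)} - z{\left(247 \right)} = \sqrt{341 - -79} - 247 \left(1 + 247\right) = \sqrt{341 + \left(-136 + 215\right)} - 247 \cdot 248 = \sqrt{341 + 79} - 61256 = \sqrt{420} - 61256 = 2 \sqrt{105} - 61256 = -61256 + 2 \sqrt{105}$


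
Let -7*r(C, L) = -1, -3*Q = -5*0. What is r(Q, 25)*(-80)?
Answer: -80/7 ≈ -11.429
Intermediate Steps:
Q = 0 (Q = -(-5)*0/3 = -⅓*0 = 0)
r(C, L) = ⅐ (r(C, L) = -⅐*(-1) = ⅐)
r(Q, 25)*(-80) = (⅐)*(-80) = -80/7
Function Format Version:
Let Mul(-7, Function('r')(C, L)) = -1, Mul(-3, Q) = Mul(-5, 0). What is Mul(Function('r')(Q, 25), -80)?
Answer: Rational(-80, 7) ≈ -11.429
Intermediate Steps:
Q = 0 (Q = Mul(Rational(-1, 3), Mul(-5, 0)) = Mul(Rational(-1, 3), 0) = 0)
Function('r')(C, L) = Rational(1, 7) (Function('r')(C, L) = Mul(Rational(-1, 7), -1) = Rational(1, 7))
Mul(Function('r')(Q, 25), -80) = Mul(Rational(1, 7), -80) = Rational(-80, 7)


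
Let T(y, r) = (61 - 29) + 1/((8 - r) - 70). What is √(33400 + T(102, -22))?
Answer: √13372790/20 ≈ 182.84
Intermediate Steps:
T(y, r) = 32 + 1/(-62 - r)
√(33400 + T(102, -22)) = √(33400 + (1983 + 32*(-22))/(62 - 22)) = √(33400 + (1983 - 704)/40) = √(33400 + (1/40)*1279) = √(33400 + 1279/40) = √(1337279/40) = √13372790/20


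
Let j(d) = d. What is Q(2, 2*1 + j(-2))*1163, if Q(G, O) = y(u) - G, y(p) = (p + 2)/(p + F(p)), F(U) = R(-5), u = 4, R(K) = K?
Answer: -9304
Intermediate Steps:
F(U) = -5
y(p) = (2 + p)/(-5 + p) (y(p) = (p + 2)/(p - 5) = (2 + p)/(-5 + p))
Q(G, O) = -6 - G (Q(G, O) = (2 + 4)/(-5 + 4) - G = 6/(-1) - G = -1*6 - G = -6 - G)
Q(2, 2*1 + j(-2))*1163 = (-6 - 1*2)*1163 = (-6 - 2)*1163 = -8*1163 = -9304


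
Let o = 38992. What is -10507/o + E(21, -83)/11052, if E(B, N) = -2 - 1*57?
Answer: -29605973/107734896 ≈ -0.27480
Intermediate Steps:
E(B, N) = -59 (E(B, N) = -2 - 57 = -59)
-10507/o + E(21, -83)/11052 = -10507/38992 - 59/11052 = -29605973/107734896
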